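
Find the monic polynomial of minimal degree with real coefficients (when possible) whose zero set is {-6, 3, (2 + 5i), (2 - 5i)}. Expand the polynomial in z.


The polynomial is p(z) = ∏_{α ∈ S} (z − α), where S = {-6, 3, (2 + 5i), (2 - 5i)}.
Expanding the product yields: p(z) = z^4 -z^3 -z^2 + 159·z -522.
Note conjugate pairs combine to real quadratics: (z − (2+5i))(z − (2−5i)) = z² − 4z + 29.
The resulting polynomial has degree 4 and real coefficients as required.

p(z) = z^4 -z^3 -z^2 + 159·z -522.


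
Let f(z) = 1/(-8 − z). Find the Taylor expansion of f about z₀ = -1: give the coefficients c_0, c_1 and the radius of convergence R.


Let w = z − z₀, so z = z₀ + w.
Then -8 − z = -8 − (z₀ + w) = (-8 − z₀) − w = -7 − w.
f(z) = 1/(-7 − w) = (1/(-7)) · 1/(1 − w/(-7)) = Σ_{n≥0} w^n / (-7)^(n+1).
So c_n = 1/(-7)^(n+1):
  c_0 = 1/(-7)^1 = -1/7.
  c_1 = 1/(-7)^2 = 1/49.
The series is valid for |w/d| < 1, i.e. |z − z₀| < |d|.
Radius of convergence: R = |-8 − z₀| = |-7| = 7 (distance from z₀ to the singularity z = -8).

c_0 = -1/7, c_1 = 1/49; R = 7.


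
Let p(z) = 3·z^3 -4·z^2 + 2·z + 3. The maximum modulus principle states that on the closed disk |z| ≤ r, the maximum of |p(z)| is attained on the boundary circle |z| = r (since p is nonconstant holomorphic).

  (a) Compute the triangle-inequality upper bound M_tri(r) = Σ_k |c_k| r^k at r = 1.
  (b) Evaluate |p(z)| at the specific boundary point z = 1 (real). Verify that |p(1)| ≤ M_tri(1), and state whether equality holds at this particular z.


Coefficients: c_0 = 3, c_1 = 2, c_2 = -4, c_3 = 3. Radius r = 1.
Part (a). Triangle bound: M_tri(r) = Σ_k |c_k| r^k
  = |3|·1^0 + |2|·1^1 + |-4|·1^2 + |3|·1^3
  = 3 + 2 + 4 + 3 = 12.
This bounds M(r) := max_{|z|=r} |p(z)| from above; equality holds iff all terms c_k z^k can be made to align in phase at a single z on |z|=r.
Part (b). At z = 1 (real, on the circle |z| = r):
  p(1) = (3)·1^0 + (2)·1^1 + (-4)·1^2 + (3)·1^3 = 4.
  |p(1)| = 4.
Check: |p(1)| = 4 ≤ 12 = M_tri(1). ✓ Equality does not hold at z = 1 (the coefficients have mixed signs, so the terms do not all align in phase there).

M_tri(1) = 12; |p(1)| = 4; equality at z=1: no.


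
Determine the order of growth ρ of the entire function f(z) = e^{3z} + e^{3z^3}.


Each summand is entire of order 1 and 3 respectively (as in the single-exponential case). The order of a sum is at most the max of the orders, so ρ ≤ 3. For the lower bound: on |z|=r choose arg z so that 3z^3 is real positive; then |e^{3z^3}| = e^{3r^3} while |e^{3z}| ≤ e^{3r^1} = o(e^{3r^3}). So |f| ≥ e^{3r^3}(1 − o(1)) and ρ ≥ 3. Hence ρ = max(1, 3) = 3.
Therefore ρ = 3.

Order ρ = 3.


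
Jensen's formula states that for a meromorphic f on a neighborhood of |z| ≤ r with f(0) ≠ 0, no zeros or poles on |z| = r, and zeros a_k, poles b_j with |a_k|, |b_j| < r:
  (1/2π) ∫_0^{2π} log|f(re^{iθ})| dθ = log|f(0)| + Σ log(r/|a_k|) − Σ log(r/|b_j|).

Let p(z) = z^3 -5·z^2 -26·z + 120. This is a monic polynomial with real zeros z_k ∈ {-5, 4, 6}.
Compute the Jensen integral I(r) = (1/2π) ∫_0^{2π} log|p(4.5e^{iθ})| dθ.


Zeros: -5, 4, 6; r = 4.5.
Inside |z| < r: 4. Outside (|z| ≥ r): -5, 6.
p(0) = 120, so log|p(0)| = log(120) = 4.7875.
Apply Jensen: I(r) = log|p(0)| + Σ_k log(r/|z_k|), summed over zeros inside |z| < r.
  log(r/|z_k|) for z_k = 4: log(4.5/4) = 0.1178
  Outside zeros (-5, 6) contribute nothing to the Jensen sum.
Sum over inside zeros: 0.1178.
I(r) = log|p(0)| + (inside sum) = 4.7875 + 0.1178 = 4.9053.
Note: since some zeros are outside |z| ≤ r, the simplified n·log(r) form does NOT apply — only the inside zeros contribute.

I(r) ≈ 4.9053.


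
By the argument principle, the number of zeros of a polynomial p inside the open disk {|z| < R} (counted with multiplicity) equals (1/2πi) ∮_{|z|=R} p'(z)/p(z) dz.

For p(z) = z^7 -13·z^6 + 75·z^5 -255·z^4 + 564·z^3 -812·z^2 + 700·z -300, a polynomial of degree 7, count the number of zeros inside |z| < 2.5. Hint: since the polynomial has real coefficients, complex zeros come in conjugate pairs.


The zeros of p are: 3, (1 + 2i), (1 - 2i), (1 + 1i), (1 - 1i), (3 + 1i), (3 - 1i).
Their magnitudes are: 3, 2.236, 2.236, 1.414, 1.414, 3.162, 3.162.
Zeros with |z| < R = 2.5: (1 + 2i), (1 - 2i), (1 + 1i), (1 - 1i).
Count = 4.
By the argument principle, (1/2πi) ∮_{|z|=R} p'(z)/p(z) dz equals exactly this count.

Number of zeros inside |z| < 2.5: 4.


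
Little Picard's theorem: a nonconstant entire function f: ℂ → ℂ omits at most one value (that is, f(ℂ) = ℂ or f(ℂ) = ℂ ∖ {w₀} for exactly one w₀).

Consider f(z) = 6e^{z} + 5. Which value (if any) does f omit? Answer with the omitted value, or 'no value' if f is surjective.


Little Picard bounds the complement of f(ℂ) to at most one point.
e^{z} is never zero on ℂ, so 6·e^{z} takes every value in ℂ ∖ {0}. Adding 5 shifts the range to ℂ ∖ {5}. Thus f omits exactly the value 5.

Omitted value: 5.


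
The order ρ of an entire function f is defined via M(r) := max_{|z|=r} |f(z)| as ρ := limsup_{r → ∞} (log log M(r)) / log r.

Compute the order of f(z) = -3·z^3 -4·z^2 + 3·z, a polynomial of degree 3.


|f(z)| ≤ Σ|c_k|·r^k = O(r^3) as r → ∞. Polynomial growth is O(e^{r^ε}) for every ε > 0 (since r^3/e^{r^ε} → 0), so ρ ≤ ε for all ε > 0, i.e. ρ = 0. Every nonconstant polynomial has order 0.
Therefore ρ = 0.

Order ρ = 0.


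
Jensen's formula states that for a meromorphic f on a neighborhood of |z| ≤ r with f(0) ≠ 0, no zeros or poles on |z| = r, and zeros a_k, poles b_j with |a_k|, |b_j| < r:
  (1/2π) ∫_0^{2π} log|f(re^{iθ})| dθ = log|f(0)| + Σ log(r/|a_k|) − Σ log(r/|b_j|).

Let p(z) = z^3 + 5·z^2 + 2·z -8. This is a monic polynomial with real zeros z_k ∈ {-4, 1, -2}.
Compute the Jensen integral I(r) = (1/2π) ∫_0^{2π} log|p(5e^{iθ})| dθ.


Zeros: -4, -2, 1; r = 5.
Inside |z| < r: -4, -2, 1. Outside (|z| ≥ r): ∅.
p(0) = -8, so log|p(0)| = log(8) = 2.0794.
Apply Jensen: I(r) = log|p(0)| + Σ_k log(r/|z_k|), summed over zeros inside |z| < r.
  log(r/|z_k|) for z_k = -4: log(5/4) = 0.2231
  log(r/|z_k|) for z_k = 1: log(5/1) = 1.6094
  log(r/|z_k|) for z_k = -2: log(5/2) = 0.9163
Sum over inside zeros: 2.7489.
I(r) = log|p(0)| + (inside sum) = 2.0794 + 2.7489 = 4.8283.
Closed form (all zeros inside, monic): I(r) = n·log(r) = 3·log(5) = 4.8283. ✓

I(r) ≈ 4.8283.


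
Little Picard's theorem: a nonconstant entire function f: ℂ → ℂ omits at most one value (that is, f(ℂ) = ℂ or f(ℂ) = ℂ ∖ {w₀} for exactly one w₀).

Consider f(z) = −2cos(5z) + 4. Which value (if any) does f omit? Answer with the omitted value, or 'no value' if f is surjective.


Little Picard bounds the complement of f(ℂ) to at most one point.
cos is entire and surjective onto ℂ: for every w ∈ ℂ, cos(ζ) = w has a solution ζ ∈ ℂ (e.g., via the complex inverse arccos). With ζ = 5z this gives z = ζ/(5). Then -2·cos(5z) takes every value in -2·ℂ = ℂ, and adding 4 is a bijection of ℂ. So f is surjective and omits no value. (Note: only on the real line is cos bounded by [−1, 1].)

Omitted value: no value.


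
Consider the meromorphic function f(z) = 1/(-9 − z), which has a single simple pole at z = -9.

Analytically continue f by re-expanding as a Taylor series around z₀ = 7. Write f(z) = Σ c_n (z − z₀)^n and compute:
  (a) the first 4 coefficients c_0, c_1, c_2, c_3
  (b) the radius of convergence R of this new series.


Let w = z − z₀, so z = z₀ + w.
Then -9 − z = -9 − (z₀ + w) = (-9 − z₀) − w = -16 − w.
f(z) = 1/(-16 − w) = (1/(-16)) · 1/(1 − w/(-16)) = Σ_{n≥0} w^n / (-16)^(n+1).
So c_n = 1/(-16)^(n+1):
  c_0 = 1/(-16)^1 = -1/16.
  c_1 = 1/(-16)^2 = 1/256.
  c_2 = 1/(-16)^3 = -1/4096.
  c_3 = 1/(-16)^4 = 1/65536.
The series is valid for |w/d| < 1, i.e. |z − z₀| < |d|.
Radius of convergence: R = |-9 − z₀| = |-16| = 16 (distance from z₀ to the singularity z = -9).

c_0 = -1/16, c_1 = 1/256, c_2 = -1/4096, c_3 = 1/65536; R = 16.


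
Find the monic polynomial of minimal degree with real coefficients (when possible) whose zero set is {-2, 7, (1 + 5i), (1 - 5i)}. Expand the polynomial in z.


The polynomial is p(z) = ∏_{α ∈ S} (z − α), where S = {-2, 7, (1 + 5i), (1 - 5i)}.
Expanding the product yields: p(z) = z^4 -7·z^3 + 22·z^2 -102·z -364.
Note conjugate pairs combine to real quadratics: (z − (1+5i))(z − (1−5i)) = z² − 2z + 26.
The resulting polynomial has degree 4 and real coefficients as required.

p(z) = z^4 -7·z^3 + 22·z^2 -102·z -364.


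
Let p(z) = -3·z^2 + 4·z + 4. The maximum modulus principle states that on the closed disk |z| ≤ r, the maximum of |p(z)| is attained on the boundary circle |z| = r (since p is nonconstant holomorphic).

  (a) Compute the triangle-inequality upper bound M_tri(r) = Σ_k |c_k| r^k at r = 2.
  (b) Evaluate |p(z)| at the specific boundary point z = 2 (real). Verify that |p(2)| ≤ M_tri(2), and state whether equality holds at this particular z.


Coefficients: c_0 = 4, c_1 = 4, c_2 = -3. Radius r = 2.
Part (a). Triangle bound: M_tri(r) = Σ_k |c_k| r^k
  = |4|·2^0 + |4|·2^1 + |-3|·2^2
  = 4 + 8 + 12 = 24.
This bounds M(r) := max_{|z|=r} |p(z)| from above; equality holds iff all terms c_k z^k can be made to align in phase at a single z on |z|=r.
Part (b). At z = 2 (real, on the circle |z| = r):
  p(2) = (4)·2^0 + (4)·2^1 + (-3)·2^2 = 0.
  |p(2)| = 0.
Check: |p(2)| = 0 ≤ 24 = M_tri(2). ✓ Equality does not hold at z = 2 (the coefficients have mixed signs, so the terms do not all align in phase there).

M_tri(2) = 24; |p(2)| = 0; equality at z=2: no.


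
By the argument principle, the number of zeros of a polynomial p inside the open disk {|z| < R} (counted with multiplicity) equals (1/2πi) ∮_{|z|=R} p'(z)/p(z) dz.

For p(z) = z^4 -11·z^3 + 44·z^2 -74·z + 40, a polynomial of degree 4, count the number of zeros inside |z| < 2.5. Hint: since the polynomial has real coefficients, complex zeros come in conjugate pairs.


The zeros of p are: 1, 4, (3 + 1i), (3 - 1i).
Their magnitudes are: 1, 4, 3.162, 3.162.
Zeros with |z| < R = 2.5: 1.
Count = 1.
By the argument principle, (1/2πi) ∮_{|z|=R} p'(z)/p(z) dz equals exactly this count.

Number of zeros inside |z| < 2.5: 1.


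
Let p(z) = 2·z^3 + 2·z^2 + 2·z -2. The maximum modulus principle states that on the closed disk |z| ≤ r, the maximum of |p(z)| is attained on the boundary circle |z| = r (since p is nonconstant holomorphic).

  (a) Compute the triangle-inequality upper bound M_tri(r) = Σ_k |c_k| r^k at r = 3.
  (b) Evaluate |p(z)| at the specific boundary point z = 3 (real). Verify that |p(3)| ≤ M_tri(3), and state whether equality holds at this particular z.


Coefficients: c_0 = -2, c_1 = 2, c_2 = 2, c_3 = 2. Radius r = 3.
Part (a). Triangle bound: M_tri(r) = Σ_k |c_k| r^k
  = |-2|·3^0 + |2|·3^1 + |2|·3^2 + |2|·3^3
  = 2 + 6 + 18 + 54 = 80.
This bounds M(r) := max_{|z|=r} |p(z)| from above; equality holds iff all terms c_k z^k can be made to align in phase at a single z on |z|=r.
Part (b). At z = 3 (real, on the circle |z| = r):
  p(3) = (-2)·3^0 + (2)·3^1 + (2)·3^2 + (2)·3^3 = 76.
  |p(3)| = 76.
Check: |p(3)| = 76 ≤ 80 = M_tri(3). ✓ Equality does not hold at z = 3 (the coefficients have mixed signs, so the terms do not all align in phase there).

M_tri(3) = 80; |p(3)| = 76; equality at z=3: no.


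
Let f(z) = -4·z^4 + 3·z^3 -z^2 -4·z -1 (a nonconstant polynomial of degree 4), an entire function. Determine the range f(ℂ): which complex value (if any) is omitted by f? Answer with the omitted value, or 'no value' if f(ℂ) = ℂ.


Little Picard bounds the complement of f(ℂ) to at most one point.
For every w ∈ ℂ, the equation p(z) − w = 0 is a nonconstant polynomial in z and hence has at least one root by the fundamental theorem of algebra. So p is surjective onto ℂ, omitting no value.

Omitted value: no value.


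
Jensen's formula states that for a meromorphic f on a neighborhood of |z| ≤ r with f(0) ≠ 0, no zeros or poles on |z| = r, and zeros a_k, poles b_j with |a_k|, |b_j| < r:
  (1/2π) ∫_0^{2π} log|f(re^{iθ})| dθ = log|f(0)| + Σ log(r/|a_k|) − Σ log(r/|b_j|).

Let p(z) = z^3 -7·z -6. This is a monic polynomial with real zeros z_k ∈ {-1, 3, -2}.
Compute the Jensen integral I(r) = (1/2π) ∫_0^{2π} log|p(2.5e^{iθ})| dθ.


Zeros: -2, -1, 3; r = 2.5.
Inside |z| < r: -2, -1. Outside (|z| ≥ r): 3.
p(0) = -6, so log|p(0)| = log(6) = 1.7918.
Apply Jensen: I(r) = log|p(0)| + Σ_k log(r/|z_k|), summed over zeros inside |z| < r.
  log(r/|z_k|) for z_k = -1: log(2.5/1) = 0.9163
  log(r/|z_k|) for z_k = -2: log(2.5/2) = 0.2231
  Outside zeros (3) contribute nothing to the Jensen sum.
Sum over inside zeros: 1.1394.
I(r) = log|p(0)| + (inside sum) = 1.7918 + 1.1394 = 2.9312.
Note: since some zeros are outside |z| ≤ r, the simplified n·log(r) form does NOT apply — only the inside zeros contribute.

I(r) ≈ 2.9312.


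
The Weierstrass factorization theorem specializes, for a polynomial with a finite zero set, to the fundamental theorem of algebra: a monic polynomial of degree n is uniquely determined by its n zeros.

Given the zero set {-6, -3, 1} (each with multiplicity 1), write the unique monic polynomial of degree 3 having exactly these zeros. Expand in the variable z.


The polynomial is p(z) = ∏_{α ∈ S} (z − α), where S = {-6, -3, 1}.
Expanding the product yields: p(z) = z^3 + 8·z^2 + 9·z -18.
The resulting polynomial has degree 3 and real coefficients as required.

p(z) = z^3 + 8·z^2 + 9·z -18.


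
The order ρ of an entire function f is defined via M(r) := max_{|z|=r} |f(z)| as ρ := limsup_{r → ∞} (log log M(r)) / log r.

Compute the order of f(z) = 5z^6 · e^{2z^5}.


M(r) = max_{|z|=r} |5|·|z|^6·|e^{2z^5}| = 5·r^6 · e^{2r^5} (the factors attain their maxima compatibly on |z|=r). Then log M(r) = log 5 + 6·log r + 2r^5, dominated by the last term, so log log M(r) ~ 5·log r. The polynomial factor 5z^6 contributes only a log r term and does not affect the order. ρ = 5.
Therefore ρ = 5.

Order ρ = 5.


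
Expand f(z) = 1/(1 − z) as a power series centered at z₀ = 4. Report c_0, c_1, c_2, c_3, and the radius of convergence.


Let w = z − z₀, so z = z₀ + w.
Then 1 − z = 1 − (z₀ + w) = (1 − z₀) − w = -3 − w.
f(z) = 1/(-3 − w) = (1/(-3)) · 1/(1 − w/(-3)) = Σ_{n≥0} w^n / (-3)^(n+1).
So c_n = 1/(-3)^(n+1):
  c_0 = 1/(-3)^1 = -1/3.
  c_1 = 1/(-3)^2 = 1/9.
  c_2 = 1/(-3)^3 = -1/27.
  c_3 = 1/(-3)^4 = 1/81.
The series is valid for |w/d| < 1, i.e. |z − z₀| < |d|.
Radius of convergence: R = |1 − z₀| = |-3| = 3 (distance from z₀ to the singularity z = 1).

c_0 = -1/3, c_1 = 1/9, c_2 = -1/27, c_3 = 1/81; R = 3.


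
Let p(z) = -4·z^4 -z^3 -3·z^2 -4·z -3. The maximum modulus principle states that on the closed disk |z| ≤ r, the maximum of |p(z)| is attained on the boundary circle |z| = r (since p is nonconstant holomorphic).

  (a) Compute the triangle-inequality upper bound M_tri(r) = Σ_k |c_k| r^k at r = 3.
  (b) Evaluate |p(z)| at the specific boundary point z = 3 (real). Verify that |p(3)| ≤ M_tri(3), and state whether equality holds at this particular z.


Coefficients: c_0 = -3, c_1 = -4, c_2 = -3, c_3 = -1, c_4 = -4. Radius r = 3.
Part (a). Triangle bound: M_tri(r) = Σ_k |c_k| r^k
  = |-3|·3^0 + |-4|·3^1 + |-3|·3^2 + |-1|·3^3 + |-4|·3^4
  = 3 + 12 + 27 + 27 + 324 = 393.
This bounds M(r) := max_{|z|=r} |p(z)| from above; equality holds iff all terms c_k z^k can be made to align in phase at a single z on |z|=r.
Part (b). At z = 3 (real, on the circle |z| = r):
  p(3) = (-3)·3^0 + (-4)·3^1 + (-3)·3^2 + (-1)·3^3 + (-4)·3^4 = -393.
  |p(3)| = 393.
Since all nonzero coefficients share the same sign, |p(3)| = 393 = M_tri(3); the triangle bound is attained at z = 3, so in fact M(r) = 393.

M_tri(3) = 393; |p(3)| = 393; equality at z=3: yes.


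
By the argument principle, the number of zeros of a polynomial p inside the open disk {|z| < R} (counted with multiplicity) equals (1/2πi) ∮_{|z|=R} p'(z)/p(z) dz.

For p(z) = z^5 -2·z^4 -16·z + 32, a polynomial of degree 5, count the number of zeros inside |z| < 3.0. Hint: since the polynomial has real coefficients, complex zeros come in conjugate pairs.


The zeros of p are: -2, 2, (0 + 2i), (0 - 2i), 2.
Their magnitudes are: 2, 2, 2, 2, 2.
Zeros with |z| < R = 3.0: -2, 2, (0 + 2i), (0 - 2i), 2.
Count = 5.
By the argument principle, (1/2πi) ∮_{|z|=R} p'(z)/p(z) dz equals exactly this count.

Number of zeros inside |z| < 3.0: 5.


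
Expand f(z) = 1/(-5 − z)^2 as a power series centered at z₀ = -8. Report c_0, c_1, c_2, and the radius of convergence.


Let w = z − z₀, so z = z₀ + w.
Then -5 − z = -5 − (z₀ + w) = (-5 − z₀) − w = 3 − w.
f(z) = 1/(3 − w)^2 = (1/(3)^2) · (1 − w/(3))^{−2}.
By the binomial series (1−u)^{−2} = Σ_{n≥0} C(n+1, 1) u^n for |u|<1, with u = w/(3):
  c_n = C(n+1, 1) / (3)^(n+2).
  c_0 = 1/(3)^2 = 1/9.
  c_1 = 2/(3)^3 = 2/27.
  c_2 = 3/(3)^4 = 1/27.
The series is valid for |w/d| < 1, i.e. |z − z₀| < |d|.
Radius of convergence: R = |-5 − z₀| = |3| = 3 (distance from z₀ to the singularity z = -5).

c_0 = 1/9, c_1 = 2/27, c_2 = 1/27; R = 3.


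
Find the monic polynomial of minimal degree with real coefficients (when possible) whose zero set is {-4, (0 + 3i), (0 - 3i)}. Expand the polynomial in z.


The polynomial is p(z) = ∏_{α ∈ S} (z − α), where S = {-4, (0 + 3i), (0 - 3i)}.
Expanding the product yields: p(z) = z^3 + 4·z^2 + 9·z + 36.
Note conjugate pairs combine to real quadratics: (z − (0+3i))(z − (0−3i)) = z² + 9.
The resulting polynomial has degree 3 and real coefficients as required.

p(z) = z^3 + 4·z^2 + 9·z + 36.


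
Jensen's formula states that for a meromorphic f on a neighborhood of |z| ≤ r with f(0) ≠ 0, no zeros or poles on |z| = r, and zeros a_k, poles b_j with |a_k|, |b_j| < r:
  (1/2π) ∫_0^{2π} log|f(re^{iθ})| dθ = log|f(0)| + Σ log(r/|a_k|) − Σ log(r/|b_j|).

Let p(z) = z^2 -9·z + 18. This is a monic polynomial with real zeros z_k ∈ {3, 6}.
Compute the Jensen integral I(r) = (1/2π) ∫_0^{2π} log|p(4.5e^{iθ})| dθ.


Zeros: 3, 6; r = 4.5.
Inside |z| < r: 3. Outside (|z| ≥ r): 6.
p(0) = 18, so log|p(0)| = log(18) = 2.8904.
Apply Jensen: I(r) = log|p(0)| + Σ_k log(r/|z_k|), summed over zeros inside |z| < r.
  log(r/|z_k|) for z_k = 3: log(4.5/3) = 0.4055
  Outside zeros (6) contribute nothing to the Jensen sum.
Sum over inside zeros: 0.4055.
I(r) = log|p(0)| + (inside sum) = 2.8904 + 0.4055 = 3.2958.
Note: since some zeros are outside |z| ≤ r, the simplified n·log(r) form does NOT apply — only the inside zeros contribute.

I(r) ≈ 3.2958.


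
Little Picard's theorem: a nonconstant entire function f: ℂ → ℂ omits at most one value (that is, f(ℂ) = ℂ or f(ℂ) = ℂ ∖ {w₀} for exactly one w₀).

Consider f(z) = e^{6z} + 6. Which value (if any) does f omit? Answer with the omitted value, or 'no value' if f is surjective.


Little Picard bounds the complement of f(ℂ) to at most one point.
e^{6z} is never zero on ℂ, so 1·e^{6z} takes every value in ℂ ∖ {0}. Adding 6 shifts the range to ℂ ∖ {6}. Thus f omits exactly the value 6.

Omitted value: 6.


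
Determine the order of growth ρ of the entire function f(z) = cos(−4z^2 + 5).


Write cos(w) = (e^{iw} ± e^{−iw})/(2 or 2i), so |cos(w)| ≤ e^{|w|}. With w = −4z^2 + 5, |w| ≤ 4r^2 + 5 on |z|=r, giving M(r) ≤ e^{4r^2 + 5} and ρ ≤ 2. For the lower bound, choose z on |z|=r with -4z^2 purely imaginary of modulus 4r^2; then |cos(−4z^2 + 5)| grows like e^{4r^2}/2, so ρ ≥ 2. Hence ρ = 2.
Therefore ρ = 2.

Order ρ = 2.


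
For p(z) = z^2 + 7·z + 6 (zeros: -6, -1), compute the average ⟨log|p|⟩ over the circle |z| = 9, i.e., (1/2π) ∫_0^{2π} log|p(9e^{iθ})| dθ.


Zeros: -6, -1; r = 9.
Inside |z| < r: -6, -1. Outside (|z| ≥ r): ∅.
p(0) = 6, so log|p(0)| = log(6) = 1.7918.
Apply Jensen: I(r) = log|p(0)| + Σ_k log(r/|z_k|), summed over zeros inside |z| < r.
  log(r/|z_k|) for z_k = -6: log(9/6) = 0.4055
  log(r/|z_k|) for z_k = -1: log(9/1) = 2.1972
Sum over inside zeros: 2.6027.
I(r) = log|p(0)| + (inside sum) = 1.7918 + 2.6027 = 4.3944.
Closed form (all zeros inside, monic): I(r) = n·log(r) = 2·log(9) = 4.3944. ✓

I(r) ≈ 4.3944.


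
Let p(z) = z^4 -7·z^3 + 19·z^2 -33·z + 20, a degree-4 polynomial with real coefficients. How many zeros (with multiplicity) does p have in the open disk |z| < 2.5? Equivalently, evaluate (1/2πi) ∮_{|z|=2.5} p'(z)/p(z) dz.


The zeros of p are: 1, (1 + 2i), (1 - 2i), 4.
Their magnitudes are: 1, 2.236, 2.236, 4.
Zeros with |z| < R = 2.5: 1, (1 + 2i), (1 - 2i).
Count = 3.
By the argument principle, (1/2πi) ∮_{|z|=R} p'(z)/p(z) dz equals exactly this count.

Number of zeros inside |z| < 2.5: 3.


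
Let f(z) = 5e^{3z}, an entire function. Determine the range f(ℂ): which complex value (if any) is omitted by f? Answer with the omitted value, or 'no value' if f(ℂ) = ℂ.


Little Picard bounds the complement of f(ℂ) to at most one point.
e^{3z} is never zero on ℂ, so 5·e^{3z} takes every value in ℂ ∖ {0}. Adding 0 shifts the range to ℂ ∖ {0}. Thus f omits exactly the value 0.

Omitted value: 0.


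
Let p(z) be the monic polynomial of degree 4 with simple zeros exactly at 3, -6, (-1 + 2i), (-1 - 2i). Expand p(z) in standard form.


The polynomial is p(z) = ∏_{α ∈ S} (z − α), where S = {3, -6, (-1 + 2i), (-1 - 2i)}.
Expanding the product yields: p(z) = z^4 + 5·z^3 -7·z^2 -21·z -90.
Note conjugate pairs combine to real quadratics: (z − (-1+2i))(z − (-1−2i)) = z² + 2z + 5.
The resulting polynomial has degree 4 and real coefficients as required.

p(z) = z^4 + 5·z^3 -7·z^2 -21·z -90.


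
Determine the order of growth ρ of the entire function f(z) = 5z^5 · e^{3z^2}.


M(r) = max_{|z|=r} |5|·|z|^5·|e^{3z^2}| = 5·r^5 · e^{3r^2} (the factors attain their maxima compatibly on |z|=r). Then log M(r) = log 5 + 5·log r + 3r^2, dominated by the last term, so log log M(r) ~ 2·log r. The polynomial factor 5z^5 contributes only a log r term and does not affect the order. ρ = 2.
Therefore ρ = 2.

Order ρ = 2.


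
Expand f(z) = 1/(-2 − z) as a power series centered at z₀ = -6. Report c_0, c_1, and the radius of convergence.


Let w = z − z₀, so z = z₀ + w.
Then -2 − z = -2 − (z₀ + w) = (-2 − z₀) − w = 4 − w.
f(z) = 1/(4 − w) = (1/(4)) · 1/(1 − w/(4)) = Σ_{n≥0} w^n / (4)^(n+1).
So c_n = 1/(4)^(n+1):
  c_0 = 1/(4)^1 = 1/4.
  c_1 = 1/(4)^2 = 1/16.
The series is valid for |w/d| < 1, i.e. |z − z₀| < |d|.
Radius of convergence: R = |-2 − z₀| = |4| = 4 (distance from z₀ to the singularity z = -2).

c_0 = 1/4, c_1 = 1/16; R = 4.


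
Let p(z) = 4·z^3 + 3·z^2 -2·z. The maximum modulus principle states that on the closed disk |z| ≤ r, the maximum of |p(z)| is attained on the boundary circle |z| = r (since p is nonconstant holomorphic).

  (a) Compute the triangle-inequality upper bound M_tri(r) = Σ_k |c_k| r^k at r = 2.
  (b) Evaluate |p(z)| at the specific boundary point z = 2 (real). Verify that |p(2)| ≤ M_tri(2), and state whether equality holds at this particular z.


Coefficients: c_0 = 0, c_1 = -2, c_2 = 3, c_3 = 4. Radius r = 2.
Part (a). Triangle bound: M_tri(r) = Σ_k |c_k| r^k
  = |0|·2^0 + |-2|·2^1 + |3|·2^2 + |4|·2^3
  = 0 + 4 + 12 + 32 = 48.
This bounds M(r) := max_{|z|=r} |p(z)| from above; equality holds iff all terms c_k z^k can be made to align in phase at a single z on |z|=r.
Part (b). At z = 2 (real, on the circle |z| = r):
  p(2) = (0)·2^0 + (-2)·2^1 + (3)·2^2 + (4)·2^3 = 40.
  |p(2)| = 40.
Check: |p(2)| = 40 ≤ 48 = M_tri(2). ✓ Equality does not hold at z = 2 (the coefficients have mixed signs, so the terms do not all align in phase there).

M_tri(2) = 48; |p(2)| = 40; equality at z=2: no.


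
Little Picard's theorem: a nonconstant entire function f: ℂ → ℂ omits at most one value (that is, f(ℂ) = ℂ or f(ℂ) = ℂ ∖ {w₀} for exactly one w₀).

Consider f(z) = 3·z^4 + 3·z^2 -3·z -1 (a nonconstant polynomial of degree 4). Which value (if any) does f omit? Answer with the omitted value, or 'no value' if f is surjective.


Little Picard bounds the complement of f(ℂ) to at most one point.
For every w ∈ ℂ, the equation p(z) − w = 0 is a nonconstant polynomial in z and hence has at least one root by the fundamental theorem of algebra. So p is surjective onto ℂ, omitting no value.

Omitted value: no value.


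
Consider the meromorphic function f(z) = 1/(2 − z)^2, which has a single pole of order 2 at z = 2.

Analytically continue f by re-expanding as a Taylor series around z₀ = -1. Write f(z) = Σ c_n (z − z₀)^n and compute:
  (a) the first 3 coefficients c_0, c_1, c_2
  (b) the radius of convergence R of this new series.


Let w = z − z₀, so z = z₀ + w.
Then 2 − z = 2 − (z₀ + w) = (2 − z₀) − w = 3 − w.
f(z) = 1/(3 − w)^2 = (1/(3)^2) · (1 − w/(3))^{−2}.
By the binomial series (1−u)^{−2} = Σ_{n≥0} C(n+1, 1) u^n for |u|<1, with u = w/(3):
  c_n = C(n+1, 1) / (3)^(n+2).
  c_0 = 1/(3)^2 = 1/9.
  c_1 = 2/(3)^3 = 2/27.
  c_2 = 3/(3)^4 = 1/27.
The series is valid for |w/d| < 1, i.e. |z − z₀| < |d|.
Radius of convergence: R = |2 − z₀| = |3| = 3 (distance from z₀ to the singularity z = 2).

c_0 = 1/9, c_1 = 2/27, c_2 = 1/27; R = 3.


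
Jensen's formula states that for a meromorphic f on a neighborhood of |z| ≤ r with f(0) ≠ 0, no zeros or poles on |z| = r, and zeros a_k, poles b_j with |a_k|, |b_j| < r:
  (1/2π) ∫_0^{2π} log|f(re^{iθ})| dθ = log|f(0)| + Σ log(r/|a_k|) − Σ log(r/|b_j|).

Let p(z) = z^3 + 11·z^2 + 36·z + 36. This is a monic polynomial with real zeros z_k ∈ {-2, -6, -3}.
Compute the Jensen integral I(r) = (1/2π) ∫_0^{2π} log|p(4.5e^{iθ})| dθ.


Zeros: -6, -3, -2; r = 4.5.
Inside |z| < r: -3, -2. Outside (|z| ≥ r): -6.
p(0) = 36, so log|p(0)| = log(36) = 3.5835.
Apply Jensen: I(r) = log|p(0)| + Σ_k log(r/|z_k|), summed over zeros inside |z| < r.
  log(r/|z_k|) for z_k = -2: log(4.5/2) = 0.8109
  log(r/|z_k|) for z_k = -3: log(4.5/3) = 0.4055
  Outside zeros (-6) contribute nothing to the Jensen sum.
Sum over inside zeros: 1.2164.
I(r) = log|p(0)| + (inside sum) = 3.5835 + 1.2164 = 4.7999.
Note: since some zeros are outside |z| ≤ r, the simplified n·log(r) form does NOT apply — only the inside zeros contribute.

I(r) ≈ 4.7999.


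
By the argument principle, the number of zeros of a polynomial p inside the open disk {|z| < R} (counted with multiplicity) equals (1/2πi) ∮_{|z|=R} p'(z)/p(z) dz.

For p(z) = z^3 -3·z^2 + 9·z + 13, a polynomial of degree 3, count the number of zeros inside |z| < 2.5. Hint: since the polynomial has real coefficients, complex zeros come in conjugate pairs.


The zeros of p are: (2 + 3i), (2 - 3i), -1.
Their magnitudes are: 3.606, 3.606, 1.
Zeros with |z| < R = 2.5: -1.
Count = 1.
By the argument principle, (1/2πi) ∮_{|z|=R} p'(z)/p(z) dz equals exactly this count.

Number of zeros inside |z| < 2.5: 1.


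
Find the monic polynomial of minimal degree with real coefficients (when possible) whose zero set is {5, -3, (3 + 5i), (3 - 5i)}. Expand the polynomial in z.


The polynomial is p(z) = ∏_{α ∈ S} (z − α), where S = {5, -3, (3 + 5i), (3 - 5i)}.
Expanding the product yields: p(z) = z^4 -8·z^3 + 31·z^2 + 22·z -510.
Note conjugate pairs combine to real quadratics: (z − (3+5i))(z − (3−5i)) = z² − 6z + 34.
The resulting polynomial has degree 4 and real coefficients as required.

p(z) = z^4 -8·z^3 + 31·z^2 + 22·z -510.


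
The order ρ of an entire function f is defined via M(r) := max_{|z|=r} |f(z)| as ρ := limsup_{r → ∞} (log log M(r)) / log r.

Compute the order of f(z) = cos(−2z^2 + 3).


Write cos(w) = (e^{iw} ± e^{−iw})/(2 or 2i), so |cos(w)| ≤ e^{|w|}. With w = −2z^2 + 3, |w| ≤ 2r^2 + 3 on |z|=r, giving M(r) ≤ e^{2r^2 + 3} and ρ ≤ 2. For the lower bound, choose z on |z|=r with -2z^2 purely imaginary of modulus 2r^2; then |cos(−2z^2 + 3)| grows like e^{2r^2}/2, so ρ ≥ 2. Hence ρ = 2.
Therefore ρ = 2.

Order ρ = 2.


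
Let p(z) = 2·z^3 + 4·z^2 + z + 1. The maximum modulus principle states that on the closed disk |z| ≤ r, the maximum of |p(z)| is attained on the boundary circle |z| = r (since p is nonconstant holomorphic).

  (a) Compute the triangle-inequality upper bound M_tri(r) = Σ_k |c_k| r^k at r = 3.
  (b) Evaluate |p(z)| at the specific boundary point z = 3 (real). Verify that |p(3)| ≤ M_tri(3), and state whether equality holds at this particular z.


Coefficients: c_0 = 1, c_1 = 1, c_2 = 4, c_3 = 2. Radius r = 3.
Part (a). Triangle bound: M_tri(r) = Σ_k |c_k| r^k
  = |1|·3^0 + |1|·3^1 + |4|·3^2 + |2|·3^3
  = 1 + 3 + 36 + 54 = 94.
This bounds M(r) := max_{|z|=r} |p(z)| from above; equality holds iff all terms c_k z^k can be made to align in phase at a single z on |z|=r.
Part (b). At z = 3 (real, on the circle |z| = r):
  p(3) = (1)·3^0 + (1)·3^1 + (4)·3^2 + (2)·3^3 = 94.
  |p(3)| = 94.
Since all nonzero coefficients share the same sign, |p(3)| = 94 = M_tri(3); the triangle bound is attained at z = 3, so in fact M(r) = 94.

M_tri(3) = 94; |p(3)| = 94; equality at z=3: yes.


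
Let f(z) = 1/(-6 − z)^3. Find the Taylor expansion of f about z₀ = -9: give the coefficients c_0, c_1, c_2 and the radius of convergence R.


Let w = z − z₀, so z = z₀ + w.
Then -6 − z = -6 − (z₀ + w) = (-6 − z₀) − w = 3 − w.
f(z) = 1/(3 − w)^3 = (1/(3)^3) · (1 − w/(3))^{−3}.
By the binomial series (1−u)^{−3} = Σ_{n≥0} C(n+2, 2) u^n for |u|<1, with u = w/(3):
  c_n = C(n+2, 2) / (3)^(n+3).
  c_0 = 1/(3)^3 = 1/27.
  c_1 = 3/(3)^4 = 1/27.
  c_2 = 6/(3)^5 = 2/81.
The series is valid for |w/d| < 1, i.e. |z − z₀| < |d|.
Radius of convergence: R = |-6 − z₀| = |3| = 3 (distance from z₀ to the singularity z = -6).

c_0 = 1/27, c_1 = 1/27, c_2 = 2/81; R = 3.


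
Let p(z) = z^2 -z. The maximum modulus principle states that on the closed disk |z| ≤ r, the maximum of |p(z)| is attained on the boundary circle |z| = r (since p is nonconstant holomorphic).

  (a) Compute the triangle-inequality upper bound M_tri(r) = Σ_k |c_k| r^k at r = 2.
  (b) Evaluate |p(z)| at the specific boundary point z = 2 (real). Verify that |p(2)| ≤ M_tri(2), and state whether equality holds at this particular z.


Coefficients: c_0 = 0, c_1 = -1, c_2 = 1. Radius r = 2.
Part (a). Triangle bound: M_tri(r) = Σ_k |c_k| r^k
  = |0|·2^0 + |-1|·2^1 + |1|·2^2
  = 0 + 2 + 4 = 6.
This bounds M(r) := max_{|z|=r} |p(z)| from above; equality holds iff all terms c_k z^k can be made to align in phase at a single z on |z|=r.
Part (b). At z = 2 (real, on the circle |z| = r):
  p(2) = (0)·2^0 + (-1)·2^1 + (1)·2^2 = 2.
  |p(2)| = 2.
Check: |p(2)| = 2 ≤ 6 = M_tri(2). ✓ Equality does not hold at z = 2 (the coefficients have mixed signs, so the terms do not all align in phase there).

M_tri(2) = 6; |p(2)| = 2; equality at z=2: no.


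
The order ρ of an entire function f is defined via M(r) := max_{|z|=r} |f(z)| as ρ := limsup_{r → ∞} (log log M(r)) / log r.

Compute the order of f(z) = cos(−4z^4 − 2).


Write cos(w) = (e^{iw} ± e^{−iw})/(2 or 2i), so |cos(w)| ≤ e^{|w|}. With w = −4z^4 − 2, |w| ≤ 4r^4 + 2 on |z|=r, giving M(r) ≤ e^{4r^4 + 2} and ρ ≤ 4. For the lower bound, choose z on |z|=r with -4z^4 purely imaginary of modulus 4r^4; then |cos(−4z^4 − 2)| grows like e^{4r^4}/2, so ρ ≥ 4. Hence ρ = 4.
Therefore ρ = 4.

Order ρ = 4.


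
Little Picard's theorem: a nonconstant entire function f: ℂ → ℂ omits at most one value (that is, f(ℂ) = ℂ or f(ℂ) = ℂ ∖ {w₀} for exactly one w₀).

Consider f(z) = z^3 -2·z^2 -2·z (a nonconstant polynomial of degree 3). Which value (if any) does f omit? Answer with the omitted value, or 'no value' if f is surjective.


Little Picard bounds the complement of f(ℂ) to at most one point.
For every w ∈ ℂ, the equation p(z) − w = 0 is a nonconstant polynomial in z and hence has at least one root by the fundamental theorem of algebra. So p is surjective onto ℂ, omitting no value.

Omitted value: no value.


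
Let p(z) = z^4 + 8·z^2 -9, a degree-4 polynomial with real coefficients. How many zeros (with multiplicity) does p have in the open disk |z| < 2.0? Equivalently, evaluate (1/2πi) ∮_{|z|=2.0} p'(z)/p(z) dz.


The zeros of p are: (0 + 3i), (0 - 3i), -1, 1.
Their magnitudes are: 3, 3, 1, 1.
Zeros with |z| < R = 2.0: -1, 1.
Count = 2.
By the argument principle, (1/2πi) ∮_{|z|=R} p'(z)/p(z) dz equals exactly this count.

Number of zeros inside |z| < 2.0: 2.


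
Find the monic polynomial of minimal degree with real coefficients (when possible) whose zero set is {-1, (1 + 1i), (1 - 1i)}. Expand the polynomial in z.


The polynomial is p(z) = ∏_{α ∈ S} (z − α), where S = {-1, (1 + 1i), (1 - 1i)}.
Expanding the product yields: p(z) = z^3 -z^2 + 2.
Note conjugate pairs combine to real quadratics: (z − (1+1i))(z − (1−1i)) = z² − 2z + 2.
The resulting polynomial has degree 3 and real coefficients as required.

p(z) = z^3 -z^2 + 2.


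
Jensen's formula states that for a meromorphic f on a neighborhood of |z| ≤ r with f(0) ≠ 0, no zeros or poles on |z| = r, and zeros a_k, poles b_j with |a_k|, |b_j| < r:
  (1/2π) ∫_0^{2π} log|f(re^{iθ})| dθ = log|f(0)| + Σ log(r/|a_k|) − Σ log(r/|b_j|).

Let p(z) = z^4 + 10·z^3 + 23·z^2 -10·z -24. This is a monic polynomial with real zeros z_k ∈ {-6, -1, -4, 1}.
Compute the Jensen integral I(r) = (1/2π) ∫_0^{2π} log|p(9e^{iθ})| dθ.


Zeros: -6, -4, -1, 1; r = 9.
Inside |z| < r: -6, -4, -1, 1. Outside (|z| ≥ r): ∅.
p(0) = -24, so log|p(0)| = log(24) = 3.1781.
Apply Jensen: I(r) = log|p(0)| + Σ_k log(r/|z_k|), summed over zeros inside |z| < r.
  log(r/|z_k|) for z_k = -6: log(9/6) = 0.4055
  log(r/|z_k|) for z_k = -1: log(9/1) = 2.1972
  log(r/|z_k|) for z_k = -4: log(9/4) = 0.8109
  log(r/|z_k|) for z_k = 1: log(9/1) = 2.1972
Sum over inside zeros: 5.6108.
I(r) = log|p(0)| + (inside sum) = 3.1781 + 5.6108 = 8.7889.
Closed form (all zeros inside, monic): I(r) = n·log(r) = 4·log(9) = 8.7889. ✓

I(r) ≈ 8.7889.


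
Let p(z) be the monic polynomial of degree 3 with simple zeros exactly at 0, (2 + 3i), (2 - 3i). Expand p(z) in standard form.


The polynomial is p(z) = ∏_{α ∈ S} (z − α), where S = {0, (2 + 3i), (2 - 3i)}.
Expanding the product yields: p(z) = z^3 -4·z^2 + 13·z.
Note conjugate pairs combine to real quadratics: (z − (2+3i))(z − (2−3i)) = z² − 4z + 13.
The resulting polynomial has degree 3 and real coefficients as required.

p(z) = z^3 -4·z^2 + 13·z.


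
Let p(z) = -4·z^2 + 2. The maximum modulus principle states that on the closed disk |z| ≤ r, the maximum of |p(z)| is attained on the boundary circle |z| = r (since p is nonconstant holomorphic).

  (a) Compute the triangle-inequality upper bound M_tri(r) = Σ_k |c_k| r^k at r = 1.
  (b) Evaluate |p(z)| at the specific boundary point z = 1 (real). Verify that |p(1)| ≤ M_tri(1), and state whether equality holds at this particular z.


Coefficients: c_0 = 2, c_1 = 0, c_2 = -4. Radius r = 1.
Part (a). Triangle bound: M_tri(r) = Σ_k |c_k| r^k
  = |2|·1^0 + |0|·1^1 + |-4|·1^2
  = 2 + 0 + 4 = 6.
This bounds M(r) := max_{|z|=r} |p(z)| from above; equality holds iff all terms c_k z^k can be made to align in phase at a single z on |z|=r.
Part (b). At z = 1 (real, on the circle |z| = r):
  p(1) = (2)·1^0 + (0)·1^1 + (-4)·1^2 = -2.
  |p(1)| = 2.
Check: |p(1)| = 2 ≤ 6 = M_tri(1). ✓ Equality does not hold at z = 1 (the coefficients have mixed signs, so the terms do not all align in phase there).

M_tri(1) = 6; |p(1)| = 2; equality at z=1: no.


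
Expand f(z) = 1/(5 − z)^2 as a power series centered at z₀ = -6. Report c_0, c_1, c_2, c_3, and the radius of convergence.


Let w = z − z₀, so z = z₀ + w.
Then 5 − z = 5 − (z₀ + w) = (5 − z₀) − w = 11 − w.
f(z) = 1/(11 − w)^2 = (1/(11)^2) · (1 − w/(11))^{−2}.
By the binomial series (1−u)^{−2} = Σ_{n≥0} C(n+1, 1) u^n for |u|<1, with u = w/(11):
  c_n = C(n+1, 1) / (11)^(n+2).
  c_0 = 1/(11)^2 = 1/121.
  c_1 = 2/(11)^3 = 2/1331.
  c_2 = 3/(11)^4 = 3/14641.
  c_3 = 4/(11)^5 = 4/161051.
The series is valid for |w/d| < 1, i.e. |z − z₀| < |d|.
Radius of convergence: R = |5 − z₀| = |11| = 11 (distance from z₀ to the singularity z = 5).

c_0 = 1/121, c_1 = 2/1331, c_2 = 3/14641, c_3 = 4/161051; R = 11.


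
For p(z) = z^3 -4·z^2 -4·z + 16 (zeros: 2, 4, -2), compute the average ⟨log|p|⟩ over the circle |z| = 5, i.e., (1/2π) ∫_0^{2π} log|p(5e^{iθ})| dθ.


Zeros: -2, 2, 4; r = 5.
Inside |z| < r: -2, 2, 4. Outside (|z| ≥ r): ∅.
p(0) = 16, so log|p(0)| = log(16) = 2.7726.
Apply Jensen: I(r) = log|p(0)| + Σ_k log(r/|z_k|), summed over zeros inside |z| < r.
  log(r/|z_k|) for z_k = 2: log(5/2) = 0.9163
  log(r/|z_k|) for z_k = 4: log(5/4) = 0.2231
  log(r/|z_k|) for z_k = -2: log(5/2) = 0.9163
Sum over inside zeros: 2.0557.
I(r) = log|p(0)| + (inside sum) = 2.7726 + 2.0557 = 4.8283.
Closed form (all zeros inside, monic): I(r) = n·log(r) = 3·log(5) = 4.8283. ✓

I(r) ≈ 4.8283.


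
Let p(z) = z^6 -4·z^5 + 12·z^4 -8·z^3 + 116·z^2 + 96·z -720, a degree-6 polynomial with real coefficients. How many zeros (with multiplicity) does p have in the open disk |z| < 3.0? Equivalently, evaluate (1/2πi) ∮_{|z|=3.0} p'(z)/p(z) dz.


The zeros of p are: (-1 + 3i), (-1 - 3i), -2, 2, (3 + 3i), (3 - 3i).
Their magnitudes are: 3.162, 3.162, 2, 2, 4.243, 4.243.
Zeros with |z| < R = 3.0: -2, 2.
Count = 2.
By the argument principle, (1/2πi) ∮_{|z|=R} p'(z)/p(z) dz equals exactly this count.

Number of zeros inside |z| < 3.0: 2.


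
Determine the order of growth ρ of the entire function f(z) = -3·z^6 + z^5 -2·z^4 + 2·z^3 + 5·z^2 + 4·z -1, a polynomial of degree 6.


|f(z)| ≤ Σ|c_k|·r^k = O(r^6) as r → ∞. Polynomial growth is O(e^{r^ε}) for every ε > 0 (since r^6/e^{r^ε} → 0), so ρ ≤ ε for all ε > 0, i.e. ρ = 0. Every nonconstant polynomial has order 0.
Therefore ρ = 0.

Order ρ = 0.


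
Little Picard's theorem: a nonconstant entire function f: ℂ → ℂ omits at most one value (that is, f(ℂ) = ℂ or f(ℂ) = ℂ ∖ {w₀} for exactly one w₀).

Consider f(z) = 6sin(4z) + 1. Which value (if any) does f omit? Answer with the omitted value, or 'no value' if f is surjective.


Little Picard bounds the complement of f(ℂ) to at most one point.
sin is entire and surjective onto ℂ: for every w ∈ ℂ, sin(ζ) = w has a solution ζ ∈ ℂ (e.g., via the complex inverse arcsin). With ζ = 4z this gives z = ζ/(4). Then 6·sin(4z) takes every value in 6·ℂ = ℂ, and adding 1 is a bijection of ℂ. So f is surjective and omits no value. (Note: only on the real line is sin bounded by [−1, 1].)

Omitted value: no value.


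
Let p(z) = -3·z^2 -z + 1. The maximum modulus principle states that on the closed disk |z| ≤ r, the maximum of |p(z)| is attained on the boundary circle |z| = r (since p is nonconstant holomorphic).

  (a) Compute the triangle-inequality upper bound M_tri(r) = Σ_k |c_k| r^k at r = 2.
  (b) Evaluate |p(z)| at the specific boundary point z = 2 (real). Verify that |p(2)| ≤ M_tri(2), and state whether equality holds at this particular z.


Coefficients: c_0 = 1, c_1 = -1, c_2 = -3. Radius r = 2.
Part (a). Triangle bound: M_tri(r) = Σ_k |c_k| r^k
  = |1|·2^0 + |-1|·2^1 + |-3|·2^2
  = 1 + 2 + 12 = 15.
This bounds M(r) := max_{|z|=r} |p(z)| from above; equality holds iff all terms c_k z^k can be made to align in phase at a single z on |z|=r.
Part (b). At z = 2 (real, on the circle |z| = r):
  p(2) = (1)·2^0 + (-1)·2^1 + (-3)·2^2 = -13.
  |p(2)| = 13.
Check: |p(2)| = 13 ≤ 15 = M_tri(2). ✓ Equality does not hold at z = 2 (the coefficients have mixed signs, so the terms do not all align in phase there).

M_tri(2) = 15; |p(2)| = 13; equality at z=2: no.
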